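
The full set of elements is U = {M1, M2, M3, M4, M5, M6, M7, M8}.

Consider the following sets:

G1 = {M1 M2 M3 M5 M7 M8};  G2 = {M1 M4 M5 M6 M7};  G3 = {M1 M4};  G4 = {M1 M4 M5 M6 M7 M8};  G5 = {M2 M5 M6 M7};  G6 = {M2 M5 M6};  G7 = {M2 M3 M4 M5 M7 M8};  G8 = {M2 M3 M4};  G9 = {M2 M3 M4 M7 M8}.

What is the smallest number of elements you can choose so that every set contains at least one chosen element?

Take H = {M2, M4}. Each listed set contains at least one of these, so H is a hitting set of size 2.
The sets G3, G5 are pairwise disjoint, so any hitting set needs a separate element for each — at least 2. Hence 2 is optimal.

2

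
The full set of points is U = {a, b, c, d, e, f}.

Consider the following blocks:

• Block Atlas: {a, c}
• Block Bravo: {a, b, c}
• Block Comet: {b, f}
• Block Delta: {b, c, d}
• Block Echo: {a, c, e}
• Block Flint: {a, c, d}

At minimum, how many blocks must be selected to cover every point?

Comet and Echo and Flint together: Comet ∪ Echo ∪ Flint = {a, b, c, d, e, f} — every point is covered.
Only Echo contains e, so Echo is forced; the remaining 3 points need at least 2 more blocks (each remaining block adds at most 2) — so at least 3 blocks are needed, and 3 is optimal.

3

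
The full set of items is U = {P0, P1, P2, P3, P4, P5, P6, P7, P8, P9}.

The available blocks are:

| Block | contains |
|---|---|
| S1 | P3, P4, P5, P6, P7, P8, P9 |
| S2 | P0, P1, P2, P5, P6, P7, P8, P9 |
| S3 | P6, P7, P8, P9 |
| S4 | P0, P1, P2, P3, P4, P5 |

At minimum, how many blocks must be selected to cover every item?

2

Take {S3, S4}. Their union is {P0, P1, P2, P3, P4, P5, P6, P7, P8, P9}, which is all 10 items.
No single block has all 10 items (the largest, S2, has 8), so 2 is optimal.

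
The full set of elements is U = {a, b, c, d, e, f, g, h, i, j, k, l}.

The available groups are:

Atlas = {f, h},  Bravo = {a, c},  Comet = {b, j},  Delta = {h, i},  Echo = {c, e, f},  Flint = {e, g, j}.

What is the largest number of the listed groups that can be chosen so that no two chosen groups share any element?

3

Atlas, Bravo, Flint are pairwise disjoint (Atlas={f,h}; Bravo={a,c}; Flint={e,g,j}).
Every remaining group overlaps one of these, and no 4 of the listed groups are pairwise disjoint, so 3 is the maximum.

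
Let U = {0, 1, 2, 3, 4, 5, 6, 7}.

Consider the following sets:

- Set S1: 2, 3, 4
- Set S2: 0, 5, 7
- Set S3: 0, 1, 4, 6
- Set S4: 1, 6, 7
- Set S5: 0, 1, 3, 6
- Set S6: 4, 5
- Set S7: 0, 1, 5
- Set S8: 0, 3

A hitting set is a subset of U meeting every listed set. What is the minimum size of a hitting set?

H = {1, 3, 5} meets every set (each contains at least one member of H), and |H| = 3.
The sets S4, S6, S8 are pairwise disjoint, so any hitting set needs a separate point for each — at least 3. Hence 3 is optimal.

3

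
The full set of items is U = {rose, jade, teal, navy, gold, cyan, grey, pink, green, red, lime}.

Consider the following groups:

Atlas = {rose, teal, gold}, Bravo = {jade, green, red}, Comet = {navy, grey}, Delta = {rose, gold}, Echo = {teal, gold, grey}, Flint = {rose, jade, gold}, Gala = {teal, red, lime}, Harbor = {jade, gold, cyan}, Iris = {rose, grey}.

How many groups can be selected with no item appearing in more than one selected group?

3

Bravo, Comet, Delta are pairwise disjoint (Bravo={jade,green,red}; Comet={navy,grey}; Delta={rose,gold}).
Every remaining group overlaps one of these, and no 4 of the listed groups are pairwise disjoint, so 3 is the maximum.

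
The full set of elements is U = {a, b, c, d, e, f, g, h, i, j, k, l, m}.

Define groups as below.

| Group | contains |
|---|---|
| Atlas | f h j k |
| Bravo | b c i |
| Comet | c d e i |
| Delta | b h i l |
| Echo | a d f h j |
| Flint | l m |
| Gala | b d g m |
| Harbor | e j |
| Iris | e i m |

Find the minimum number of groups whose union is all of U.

5

Take {Atlas, Comet, Echo, Flint, Gala}. Their union is {a, b, c, d, e, f, g, h, i, j, k, l, m}, which is all 13 elements.
No 4 of the 9 groups cover everything (all 126 combinations miss at least one element), so 5 is optimal.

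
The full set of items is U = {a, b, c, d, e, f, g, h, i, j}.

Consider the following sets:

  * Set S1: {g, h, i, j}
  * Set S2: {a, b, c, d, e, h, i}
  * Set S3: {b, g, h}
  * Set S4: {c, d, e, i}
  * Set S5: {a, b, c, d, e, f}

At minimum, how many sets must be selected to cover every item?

2

S1 and S5 together: S1 ∪ S5 = {a, b, c, d, e, f, g, h, i, j} — every item is covered.
No single set has all 10 items (the largest, S2, has 7), so 2 is optimal.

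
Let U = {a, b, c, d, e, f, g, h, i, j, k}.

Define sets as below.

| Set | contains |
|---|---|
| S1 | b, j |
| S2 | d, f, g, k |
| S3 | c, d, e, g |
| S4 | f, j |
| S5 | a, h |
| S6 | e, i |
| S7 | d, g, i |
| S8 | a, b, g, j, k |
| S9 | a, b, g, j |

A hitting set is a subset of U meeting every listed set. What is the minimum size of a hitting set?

4

Take T = {a, d, e, j}. Each listed set contains at least one of these, so T is a hitting set of size 4.
The sets S1, S2, S5, S6 are pairwise disjoint, so any hitting set needs a separate element for each — at least 4. Hence 4 is optimal.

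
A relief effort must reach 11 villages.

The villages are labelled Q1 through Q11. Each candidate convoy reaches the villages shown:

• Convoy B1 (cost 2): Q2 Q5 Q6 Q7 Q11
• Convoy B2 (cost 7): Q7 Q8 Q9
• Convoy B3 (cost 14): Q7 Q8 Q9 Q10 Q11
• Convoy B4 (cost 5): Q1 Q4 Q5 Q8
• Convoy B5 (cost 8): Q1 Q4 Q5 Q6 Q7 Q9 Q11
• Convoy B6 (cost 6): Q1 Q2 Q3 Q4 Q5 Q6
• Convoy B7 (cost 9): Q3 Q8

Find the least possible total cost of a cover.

B3, B6 together cover every village (B3 ∪ B6 = {Q1, Q2, Q3, Q4, Q5, Q6, Q7, Q8, Q9, Q10, Q11}); total cost 14 + 6 = 20.
The greedy pick B1, B4, B6, B2, B3 costs 34; no covering selection beats 20.

20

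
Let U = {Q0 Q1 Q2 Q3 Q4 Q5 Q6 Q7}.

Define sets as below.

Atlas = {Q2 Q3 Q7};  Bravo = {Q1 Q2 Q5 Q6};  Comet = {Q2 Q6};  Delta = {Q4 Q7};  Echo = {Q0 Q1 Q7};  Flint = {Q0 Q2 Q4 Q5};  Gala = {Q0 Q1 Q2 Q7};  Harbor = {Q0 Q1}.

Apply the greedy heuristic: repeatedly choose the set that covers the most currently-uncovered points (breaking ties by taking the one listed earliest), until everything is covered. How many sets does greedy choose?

3

Greedy: pick Bravo (covers 4 new) → pick Atlas (covers 2 new) → pick Flint (covers 2 new). Total picks: 3.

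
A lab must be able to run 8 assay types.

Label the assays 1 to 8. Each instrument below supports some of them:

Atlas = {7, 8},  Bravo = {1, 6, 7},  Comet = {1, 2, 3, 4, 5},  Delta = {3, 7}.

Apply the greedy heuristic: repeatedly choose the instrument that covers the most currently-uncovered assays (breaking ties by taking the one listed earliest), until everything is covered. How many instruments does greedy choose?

3

Greedy: pick Comet (covers 5 new) → pick Atlas (covers 2 new) → pick Bravo (covers 1 new). Total picks: 3.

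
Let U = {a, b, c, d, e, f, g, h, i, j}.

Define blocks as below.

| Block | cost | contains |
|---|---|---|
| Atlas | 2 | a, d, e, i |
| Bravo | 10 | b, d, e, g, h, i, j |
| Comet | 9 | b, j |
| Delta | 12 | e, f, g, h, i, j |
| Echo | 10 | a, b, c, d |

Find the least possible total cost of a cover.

Delta, Echo together cover every item (Delta ∪ Echo = {a, b, c, d, e, f, g, h, i, j}); total cost 12 + 10 = 22.
The greedy pick Atlas, Bravo, Echo, Delta costs 34; no covering selection beats 22.

22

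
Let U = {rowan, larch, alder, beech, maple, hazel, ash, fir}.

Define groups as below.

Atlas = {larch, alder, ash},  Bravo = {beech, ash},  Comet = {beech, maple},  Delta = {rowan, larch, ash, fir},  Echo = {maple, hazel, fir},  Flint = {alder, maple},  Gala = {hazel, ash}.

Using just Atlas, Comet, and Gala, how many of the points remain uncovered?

Union of Atlas, Comet, Gala = {larch, alder, beech, maple, hazel, ash}.
Not covered: rowan, fir — 2 points.

2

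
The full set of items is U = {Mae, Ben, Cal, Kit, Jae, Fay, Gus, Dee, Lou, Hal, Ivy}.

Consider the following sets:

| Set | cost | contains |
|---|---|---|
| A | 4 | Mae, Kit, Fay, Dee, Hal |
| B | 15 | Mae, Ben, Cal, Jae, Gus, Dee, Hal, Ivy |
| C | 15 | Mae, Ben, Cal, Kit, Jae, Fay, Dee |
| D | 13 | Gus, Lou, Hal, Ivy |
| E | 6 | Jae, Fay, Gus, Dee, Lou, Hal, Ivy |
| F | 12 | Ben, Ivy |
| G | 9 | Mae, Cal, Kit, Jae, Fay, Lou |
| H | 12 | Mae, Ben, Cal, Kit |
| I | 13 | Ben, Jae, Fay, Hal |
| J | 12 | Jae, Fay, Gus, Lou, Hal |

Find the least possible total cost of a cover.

18

E, H together cover every item (E ∪ H = {Mae, Ben, Cal, Kit, Jae, Fay, Gus, Dee, Lou, Hal, Ivy}); total cost 6 + 12 = 18.
The greedy pick A, E, H costs 22; no covering selection beats 18.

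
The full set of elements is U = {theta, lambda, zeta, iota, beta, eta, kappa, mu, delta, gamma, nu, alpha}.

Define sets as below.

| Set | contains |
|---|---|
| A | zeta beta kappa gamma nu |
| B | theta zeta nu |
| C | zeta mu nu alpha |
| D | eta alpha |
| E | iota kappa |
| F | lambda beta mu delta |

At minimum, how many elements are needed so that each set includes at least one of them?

4

H = {theta, beta, kappa, alpha} meets every set (each contains at least one member of H), and |H| = 4.
The sets B, D, E, F are pairwise disjoint, so any hitting set needs a separate element for each — at least 4. Hence 4 is optimal.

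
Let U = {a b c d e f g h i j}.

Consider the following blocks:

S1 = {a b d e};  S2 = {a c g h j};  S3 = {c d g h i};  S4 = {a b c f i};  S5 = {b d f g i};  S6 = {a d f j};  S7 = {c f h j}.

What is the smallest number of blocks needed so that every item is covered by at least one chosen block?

S1 and S3 and S7 together: S1 ∪ S3 ∪ S7 = {a, b, c, d, e, f, g, h, i, j} — every item is covered.
Only S1 contains e, so S1 is forced; the remaining 6 items need at least 2 more blocks (each remaining block adds at most 4) — so at least 3 blocks are needed, and 3 is optimal.

3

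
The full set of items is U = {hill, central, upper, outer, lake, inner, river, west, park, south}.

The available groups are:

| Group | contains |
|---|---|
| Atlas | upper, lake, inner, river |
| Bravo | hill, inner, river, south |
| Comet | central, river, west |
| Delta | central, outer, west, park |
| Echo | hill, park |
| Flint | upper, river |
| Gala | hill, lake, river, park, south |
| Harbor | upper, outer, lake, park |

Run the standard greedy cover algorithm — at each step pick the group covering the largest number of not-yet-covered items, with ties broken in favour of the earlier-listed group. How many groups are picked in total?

3

Greedy: pick Gala (covers 5 new) → pick Delta (covers 3 new) → pick Atlas (covers 2 new). Total picks: 3.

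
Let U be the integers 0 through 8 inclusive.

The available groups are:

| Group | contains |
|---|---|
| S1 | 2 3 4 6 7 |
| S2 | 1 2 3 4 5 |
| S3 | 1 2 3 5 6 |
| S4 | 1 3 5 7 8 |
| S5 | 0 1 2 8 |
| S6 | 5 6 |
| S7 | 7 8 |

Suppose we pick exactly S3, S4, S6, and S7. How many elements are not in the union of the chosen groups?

Union of S3, S4, S6, S7 = {1, 2, 3, 5, 6, 7, 8}.
Not covered: 0, 4 — 2 elements.

2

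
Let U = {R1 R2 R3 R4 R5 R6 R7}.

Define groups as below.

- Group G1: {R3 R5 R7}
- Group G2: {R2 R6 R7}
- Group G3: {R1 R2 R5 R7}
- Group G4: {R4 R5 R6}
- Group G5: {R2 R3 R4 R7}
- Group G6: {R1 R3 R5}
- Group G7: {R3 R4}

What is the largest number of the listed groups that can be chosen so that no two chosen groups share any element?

G2, G7 are pairwise disjoint (G2={R2,R6,R7}; G7={R3,R4}).
Every remaining group overlaps one of these, and no 3 of the listed groups are pairwise disjoint, so 2 is the maximum.

2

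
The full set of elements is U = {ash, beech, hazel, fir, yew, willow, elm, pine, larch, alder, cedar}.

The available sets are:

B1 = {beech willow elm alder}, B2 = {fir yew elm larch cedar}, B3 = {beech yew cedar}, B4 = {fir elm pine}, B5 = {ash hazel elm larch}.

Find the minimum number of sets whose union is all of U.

Take {B1, B3, B4, B5}. Their union is {ash, beech, hazel, fir, yew, willow, elm, pine, larch, alder, cedar}, which is all 11 elements.
Only B5 contains ash, so B5 is forced; the remaining 7 elements need at least 3 more sets (each remaining set adds at most 3) — so at least 4 sets are needed, and 4 is optimal.

4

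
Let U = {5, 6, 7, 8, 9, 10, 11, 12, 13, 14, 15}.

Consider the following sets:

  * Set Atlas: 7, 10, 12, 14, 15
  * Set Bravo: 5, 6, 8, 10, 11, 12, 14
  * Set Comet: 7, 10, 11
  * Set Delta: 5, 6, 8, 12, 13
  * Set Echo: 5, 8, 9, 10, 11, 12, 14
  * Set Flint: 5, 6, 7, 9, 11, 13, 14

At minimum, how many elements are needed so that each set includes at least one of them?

The 2 elements {11, 12} hit every set.
The sets Comet, Delta are pairwise disjoint, so any hitting set needs a separate element for each — at least 2. Hence 2 is optimal.

2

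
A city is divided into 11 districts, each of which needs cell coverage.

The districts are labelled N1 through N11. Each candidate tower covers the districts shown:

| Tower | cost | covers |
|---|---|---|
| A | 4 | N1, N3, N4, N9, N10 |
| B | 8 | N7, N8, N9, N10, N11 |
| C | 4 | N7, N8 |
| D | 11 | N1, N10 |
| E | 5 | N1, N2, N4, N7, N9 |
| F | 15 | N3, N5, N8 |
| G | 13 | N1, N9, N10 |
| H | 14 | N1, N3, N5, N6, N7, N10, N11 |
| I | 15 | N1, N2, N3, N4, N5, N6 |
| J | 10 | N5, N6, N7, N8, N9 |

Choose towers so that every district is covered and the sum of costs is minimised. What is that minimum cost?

B, I together cover every district (B ∪ I = {N1, N2, N3, N4, N5, N6, N7, N8, N9, N10, N11}); total cost 8 + 15 = 23.
The greedy pick A, C, H, E costs 27; no covering selection beats 23.

23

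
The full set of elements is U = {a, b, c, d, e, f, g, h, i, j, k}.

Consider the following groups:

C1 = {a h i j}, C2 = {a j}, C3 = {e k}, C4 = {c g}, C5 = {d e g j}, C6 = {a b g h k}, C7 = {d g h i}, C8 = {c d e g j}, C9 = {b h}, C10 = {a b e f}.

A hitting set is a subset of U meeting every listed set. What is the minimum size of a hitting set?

The 4 elements {a, c, e, h} hit every group.
The groups C2, C3, C4, C9 are pairwise disjoint, so any hitting set needs a separate element for each — at least 4. Hence 4 is optimal.

4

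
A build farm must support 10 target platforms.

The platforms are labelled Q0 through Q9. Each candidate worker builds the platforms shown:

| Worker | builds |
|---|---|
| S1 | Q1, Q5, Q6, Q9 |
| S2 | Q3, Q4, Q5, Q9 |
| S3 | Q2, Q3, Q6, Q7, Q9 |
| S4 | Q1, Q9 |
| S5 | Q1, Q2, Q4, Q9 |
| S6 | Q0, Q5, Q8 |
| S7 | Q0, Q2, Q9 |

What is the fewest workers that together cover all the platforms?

3

S3 and S5 and S6 together: S3 ∪ S5 ∪ S6 = {Q0, Q1, Q2, Q3, Q4, Q5, Q6, Q7, Q8, Q9} — every platform is covered.
Only S3 contains Q7, so S3 is forced; the remaining 5 platforms need at least 2 more workers (each remaining worker adds at most 3) — so at least 3 workers are needed, and 3 is optimal.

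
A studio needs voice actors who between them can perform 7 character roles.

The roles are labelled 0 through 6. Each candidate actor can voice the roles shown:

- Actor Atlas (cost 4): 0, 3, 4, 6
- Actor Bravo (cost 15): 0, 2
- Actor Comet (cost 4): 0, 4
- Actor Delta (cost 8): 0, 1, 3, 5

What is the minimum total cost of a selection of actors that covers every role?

27

Atlas, Bravo, Delta together cover every role (Atlas ∪ Bravo ∪ Delta = {0, 1, 2, 3, 4, 5, 6}); total cost 4 + 15 + 8 = 27.
No covering selection has total cost below 27.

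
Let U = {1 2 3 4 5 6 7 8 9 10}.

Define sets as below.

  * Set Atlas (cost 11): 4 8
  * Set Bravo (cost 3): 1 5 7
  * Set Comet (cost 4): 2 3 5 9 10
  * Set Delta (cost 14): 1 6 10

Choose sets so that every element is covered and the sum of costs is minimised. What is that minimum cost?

Atlas, Bravo, Comet, Delta together cover every element (Atlas ∪ Bravo ∪ Comet ∪ Delta = {1, 2, 3, 4, 5, 6, 7, 8, 9, 10}); total cost 11 + 3 + 4 + 14 = 32.
No covering selection has total cost below 32.

32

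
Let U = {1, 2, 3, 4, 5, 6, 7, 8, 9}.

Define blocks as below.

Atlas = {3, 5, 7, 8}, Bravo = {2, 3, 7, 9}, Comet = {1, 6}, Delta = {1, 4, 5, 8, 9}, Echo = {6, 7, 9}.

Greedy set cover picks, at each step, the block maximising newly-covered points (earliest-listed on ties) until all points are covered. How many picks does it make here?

Greedy: pick Delta (covers 5 new) → pick Bravo (covers 3 new) → pick Comet (covers 1 new). Total picks: 3.

3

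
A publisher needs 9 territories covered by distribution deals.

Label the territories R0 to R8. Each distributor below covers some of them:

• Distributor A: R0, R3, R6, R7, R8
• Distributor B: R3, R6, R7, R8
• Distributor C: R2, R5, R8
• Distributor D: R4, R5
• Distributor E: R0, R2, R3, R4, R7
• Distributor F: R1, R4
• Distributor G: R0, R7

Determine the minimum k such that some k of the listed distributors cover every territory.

3

Take {A, C, F}. Their union is {R0, R1, R2, R3, R4, R5, R6, R7, R8}, which is all 9 territories.
Only F contains R1, so F is forced; the remaining 7 territories need at least 2 more distributors (each remaining distributor adds at most 5) — so at least 3 distributors are needed, and 3 is optimal.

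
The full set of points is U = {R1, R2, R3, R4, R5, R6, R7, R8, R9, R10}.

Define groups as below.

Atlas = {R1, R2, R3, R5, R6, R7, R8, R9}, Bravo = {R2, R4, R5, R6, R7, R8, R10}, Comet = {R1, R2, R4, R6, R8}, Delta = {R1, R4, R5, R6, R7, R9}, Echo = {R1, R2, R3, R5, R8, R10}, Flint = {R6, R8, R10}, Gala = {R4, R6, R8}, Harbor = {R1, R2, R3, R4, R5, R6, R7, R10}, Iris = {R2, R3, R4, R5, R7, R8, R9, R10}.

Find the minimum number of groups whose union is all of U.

Comet and Iris cover everything between them: the union {R1, R2, R3, R4, R5, R6, R7, R8, R9, R10} is all of U.
No single group has all 10 points (the largest, Atlas, has 8), so 2 is optimal.

2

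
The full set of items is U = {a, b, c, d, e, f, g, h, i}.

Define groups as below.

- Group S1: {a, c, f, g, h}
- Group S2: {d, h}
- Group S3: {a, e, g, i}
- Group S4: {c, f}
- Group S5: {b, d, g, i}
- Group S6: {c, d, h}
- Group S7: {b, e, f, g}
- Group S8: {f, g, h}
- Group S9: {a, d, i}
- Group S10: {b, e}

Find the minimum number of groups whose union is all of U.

3

S1 and S3 and S5 together: S1 ∪ S3 ∪ S5 = {a, b, c, d, e, f, g, h, i} — every item is covered.
No 2 of the 10 groups cover everything (all 45 combinations miss at least one item), so 3 is optimal.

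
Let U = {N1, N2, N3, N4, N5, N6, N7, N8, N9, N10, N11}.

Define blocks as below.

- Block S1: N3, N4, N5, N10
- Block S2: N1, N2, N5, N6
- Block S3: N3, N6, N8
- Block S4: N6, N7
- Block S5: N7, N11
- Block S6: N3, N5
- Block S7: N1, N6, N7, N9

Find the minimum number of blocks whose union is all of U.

5

S1 and S2 and S3 and S5 and S7 together: S1 ∪ S2 ∪ S3 ∪ S5 ∪ S7 = {N1, N2, N3, N4, N5, N6, N7, N8, N9, N10, N11} — every point is covered.
No 4 of the 7 blocks cover everything (all 35 combinations miss at least one point), so 5 is optimal.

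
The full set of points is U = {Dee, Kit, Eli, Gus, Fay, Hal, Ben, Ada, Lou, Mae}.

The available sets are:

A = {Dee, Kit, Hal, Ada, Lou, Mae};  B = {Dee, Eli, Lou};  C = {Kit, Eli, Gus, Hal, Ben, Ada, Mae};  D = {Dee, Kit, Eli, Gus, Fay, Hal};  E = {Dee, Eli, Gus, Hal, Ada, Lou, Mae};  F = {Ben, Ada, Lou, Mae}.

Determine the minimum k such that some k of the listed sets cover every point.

2

Take {D, F}. Their union is {Dee, Kit, Eli, Gus, Fay, Hal, Ben, Ada, Lou, Mae}, which is all 10 points.
No single set has all 10 points (the largest, C, has 7), so 2 is optimal.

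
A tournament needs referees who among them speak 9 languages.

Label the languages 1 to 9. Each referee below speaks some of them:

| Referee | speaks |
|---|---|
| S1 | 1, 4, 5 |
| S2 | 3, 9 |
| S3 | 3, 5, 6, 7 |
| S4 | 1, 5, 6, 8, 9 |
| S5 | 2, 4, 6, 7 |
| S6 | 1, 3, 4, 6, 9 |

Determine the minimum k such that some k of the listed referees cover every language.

S4 and S5 and S6 together: S4 ∪ S5 ∪ S6 = {1, 2, 3, 4, 5, 6, 7, 8, 9} — every language is covered.
Only S5 contains 2, so S5 is forced; the remaining 5 languages need at least 2 more referees (each remaining referee adds at most 4) — so at least 3 referees are needed, and 3 is optimal.

3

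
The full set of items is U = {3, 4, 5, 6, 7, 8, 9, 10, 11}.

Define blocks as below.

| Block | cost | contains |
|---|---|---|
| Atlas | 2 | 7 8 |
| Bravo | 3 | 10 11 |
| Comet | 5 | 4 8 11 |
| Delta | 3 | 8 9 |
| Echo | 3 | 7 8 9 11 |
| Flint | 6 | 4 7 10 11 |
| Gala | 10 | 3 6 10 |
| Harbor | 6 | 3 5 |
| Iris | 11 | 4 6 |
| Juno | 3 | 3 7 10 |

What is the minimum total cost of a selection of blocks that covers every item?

23

Echo, Harbor, Iris, Juno together cover every item (Echo ∪ Harbor ∪ Iris ∪ Juno = {3, 4, 5, 6, 7, 8, 9, 10, 11}); total cost 3 + 6 + 11 + 3 = 23.
The greedy pick Echo, Juno, Comet, Harbor, Gala costs 27; no covering selection beats 23.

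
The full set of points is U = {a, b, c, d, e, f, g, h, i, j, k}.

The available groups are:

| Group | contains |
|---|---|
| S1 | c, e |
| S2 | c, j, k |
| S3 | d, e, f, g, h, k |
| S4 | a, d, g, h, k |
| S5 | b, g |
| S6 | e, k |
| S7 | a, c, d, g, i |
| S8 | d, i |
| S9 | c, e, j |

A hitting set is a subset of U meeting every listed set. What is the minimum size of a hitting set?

4

The 4 points {e, g, i, j} hit every group.
No choice of 3 points meets every group, so 4 is the minimum.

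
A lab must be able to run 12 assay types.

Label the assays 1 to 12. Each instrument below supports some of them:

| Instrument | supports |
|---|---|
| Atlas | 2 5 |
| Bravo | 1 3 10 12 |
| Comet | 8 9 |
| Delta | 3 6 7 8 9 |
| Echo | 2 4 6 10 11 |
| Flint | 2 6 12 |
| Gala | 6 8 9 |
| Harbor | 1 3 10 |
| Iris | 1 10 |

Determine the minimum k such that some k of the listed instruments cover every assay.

4

Take {Atlas, Bravo, Delta, Echo}. Their union is {1, 2, 3, 4, 5, 6, 7, 8, 9, 10, 11, 12}, which is all 12 assays.
No 3 of the 9 instruments cover everything (all 84 combinations miss at least one assay), so 4 is optimal.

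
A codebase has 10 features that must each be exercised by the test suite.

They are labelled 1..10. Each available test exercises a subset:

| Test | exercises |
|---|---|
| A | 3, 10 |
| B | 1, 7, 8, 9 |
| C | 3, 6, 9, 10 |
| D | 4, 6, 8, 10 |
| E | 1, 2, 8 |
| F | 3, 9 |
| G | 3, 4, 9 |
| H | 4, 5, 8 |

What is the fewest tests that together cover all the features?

4

B and C and E and H together: B ∪ C ∪ E ∪ H = {1, 2, 3, 4, 5, 6, 7, 8, 9, 10} — every feature is covered.
No 3 of the 8 tests cover everything (all 56 combinations miss at least one feature), so 4 is optimal.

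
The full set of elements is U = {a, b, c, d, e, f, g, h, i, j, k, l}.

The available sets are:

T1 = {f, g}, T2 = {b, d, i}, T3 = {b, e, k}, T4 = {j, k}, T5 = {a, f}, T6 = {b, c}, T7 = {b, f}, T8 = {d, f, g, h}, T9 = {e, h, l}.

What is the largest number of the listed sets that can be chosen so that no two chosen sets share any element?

4

T4, T5, T6, T9 are pairwise disjoint (T4={j,k}; T5={a,f}; T6={b,c}; T9={e,h,l}).
Every remaining set overlaps one of these, and no 5 of the listed sets are pairwise disjoint, so 4 is the maximum.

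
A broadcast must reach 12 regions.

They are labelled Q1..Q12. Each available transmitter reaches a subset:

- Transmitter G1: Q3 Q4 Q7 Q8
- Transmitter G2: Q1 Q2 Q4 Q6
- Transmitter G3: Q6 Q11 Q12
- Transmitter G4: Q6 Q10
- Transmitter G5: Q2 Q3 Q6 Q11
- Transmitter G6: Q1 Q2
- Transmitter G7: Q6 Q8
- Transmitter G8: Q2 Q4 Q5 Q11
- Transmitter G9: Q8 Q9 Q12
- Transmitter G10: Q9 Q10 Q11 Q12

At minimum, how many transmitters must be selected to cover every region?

4

G1 and G2 and G8 and G10 together: G1 ∪ G2 ∪ G8 ∪ G10 = {Q1, Q2, Q3, Q4, Q5, Q6, Q7, Q8, Q9, Q10, Q11, Q12} — every region is covered.
Only G8 contains Q5, so G8 is forced; the remaining 8 regions need at least 3 more transmitters (each remaining transmitter adds at most 3) — so at least 4 transmitters are needed, and 4 is optimal.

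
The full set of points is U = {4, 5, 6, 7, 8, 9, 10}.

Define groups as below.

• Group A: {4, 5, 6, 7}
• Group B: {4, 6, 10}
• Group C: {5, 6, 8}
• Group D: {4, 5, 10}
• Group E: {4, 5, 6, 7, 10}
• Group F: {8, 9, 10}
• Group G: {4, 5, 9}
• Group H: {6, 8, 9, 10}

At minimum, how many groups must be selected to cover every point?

Take {E, F}. Their union is {4, 5, 6, 7, 8, 9, 10}, which is all 7 points.
No single group has all 7 points (the largest, E, has 5), so 2 is optimal.

2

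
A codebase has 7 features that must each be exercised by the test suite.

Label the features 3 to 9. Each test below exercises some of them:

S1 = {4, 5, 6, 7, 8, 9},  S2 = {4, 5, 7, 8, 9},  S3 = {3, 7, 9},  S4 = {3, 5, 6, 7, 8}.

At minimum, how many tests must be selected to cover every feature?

2

Take {S1, S3}. Their union is {3, 4, 5, 6, 7, 8, 9}, which is all 7 features.
No single test has all 7 features (the largest, S1, has 6), so 2 is optimal.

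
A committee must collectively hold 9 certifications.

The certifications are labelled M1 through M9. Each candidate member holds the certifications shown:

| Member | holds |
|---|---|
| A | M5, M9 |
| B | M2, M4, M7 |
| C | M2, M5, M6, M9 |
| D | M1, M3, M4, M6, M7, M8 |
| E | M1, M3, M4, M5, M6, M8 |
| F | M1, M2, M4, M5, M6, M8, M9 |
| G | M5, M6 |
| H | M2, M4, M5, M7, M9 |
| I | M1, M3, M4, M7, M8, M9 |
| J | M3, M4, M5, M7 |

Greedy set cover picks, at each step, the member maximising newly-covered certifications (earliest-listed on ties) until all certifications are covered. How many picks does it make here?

2

Greedy: pick F (covers 7 new) → pick D (covers 2 new). Total picks: 2.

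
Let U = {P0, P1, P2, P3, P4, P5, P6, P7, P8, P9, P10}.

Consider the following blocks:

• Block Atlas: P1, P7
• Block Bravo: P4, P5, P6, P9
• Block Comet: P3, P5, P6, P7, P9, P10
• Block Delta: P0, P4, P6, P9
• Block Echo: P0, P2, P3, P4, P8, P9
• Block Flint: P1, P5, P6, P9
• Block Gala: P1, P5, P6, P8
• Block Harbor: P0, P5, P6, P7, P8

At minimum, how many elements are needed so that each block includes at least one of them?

3

The 3 elements {P1, P6, P8} hit every block.
No choice of 2 elements meets every block, so 3 is the minimum.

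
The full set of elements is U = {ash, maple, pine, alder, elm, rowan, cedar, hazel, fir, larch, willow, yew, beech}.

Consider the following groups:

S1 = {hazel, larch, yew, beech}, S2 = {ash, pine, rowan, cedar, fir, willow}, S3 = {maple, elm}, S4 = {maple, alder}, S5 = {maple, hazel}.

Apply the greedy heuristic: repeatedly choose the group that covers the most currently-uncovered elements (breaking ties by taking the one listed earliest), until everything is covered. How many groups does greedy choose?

Greedy: pick S2 (covers 6 new) → pick S1 (covers 4 new) → pick S3 (covers 2 new) → pick S4 (covers 1 new). Total picks: 4.

4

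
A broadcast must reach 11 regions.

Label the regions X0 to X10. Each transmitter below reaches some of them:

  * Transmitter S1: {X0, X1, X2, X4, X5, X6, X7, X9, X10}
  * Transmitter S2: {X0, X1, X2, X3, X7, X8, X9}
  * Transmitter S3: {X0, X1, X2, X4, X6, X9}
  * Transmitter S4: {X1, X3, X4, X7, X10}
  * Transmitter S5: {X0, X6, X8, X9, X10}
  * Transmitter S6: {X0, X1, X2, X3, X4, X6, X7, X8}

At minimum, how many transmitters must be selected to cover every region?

2

Take {S1, S6}. Their union is {X0, X1, X2, X3, X4, X5, X6, X7, X8, X9, X10}, which is all 11 regions.
No single transmitter has all 11 regions (the largest, S1, has 9), so 2 is optimal.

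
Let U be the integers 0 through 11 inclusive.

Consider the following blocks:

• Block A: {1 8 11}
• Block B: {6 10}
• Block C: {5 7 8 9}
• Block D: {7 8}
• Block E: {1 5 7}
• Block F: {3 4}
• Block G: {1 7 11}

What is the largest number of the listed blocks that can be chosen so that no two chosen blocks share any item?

3

B, E, F are pairwise disjoint (B={6,10}; E={1,5,7}; F={3,4}).
Every remaining block overlaps one of these, and no 4 of the listed blocks are pairwise disjoint, so 3 is the maximum.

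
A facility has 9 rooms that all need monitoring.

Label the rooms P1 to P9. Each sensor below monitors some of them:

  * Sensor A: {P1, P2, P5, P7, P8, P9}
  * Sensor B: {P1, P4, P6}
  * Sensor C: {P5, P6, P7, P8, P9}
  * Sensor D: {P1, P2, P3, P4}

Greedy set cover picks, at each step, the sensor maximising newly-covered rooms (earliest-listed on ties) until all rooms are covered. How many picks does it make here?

3

Greedy: pick A (covers 6 new) → pick B (covers 2 new) → pick D (covers 1 new). Total picks: 3.
(The true minimum cover uses only 2 sensors, so greedy is not optimal here.)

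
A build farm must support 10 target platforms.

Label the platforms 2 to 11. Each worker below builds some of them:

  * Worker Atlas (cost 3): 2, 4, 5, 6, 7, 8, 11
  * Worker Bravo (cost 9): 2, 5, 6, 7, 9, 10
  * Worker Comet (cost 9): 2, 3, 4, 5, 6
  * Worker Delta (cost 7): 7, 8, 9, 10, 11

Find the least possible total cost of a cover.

Comet, Delta together cover every platform (Comet ∪ Delta = {2, 3, 4, 5, 6, 7, 8, 9, 10, 11}); total cost 9 + 7 = 16.
The greedy pick Atlas, Delta, Comet costs 19; no covering selection beats 16.

16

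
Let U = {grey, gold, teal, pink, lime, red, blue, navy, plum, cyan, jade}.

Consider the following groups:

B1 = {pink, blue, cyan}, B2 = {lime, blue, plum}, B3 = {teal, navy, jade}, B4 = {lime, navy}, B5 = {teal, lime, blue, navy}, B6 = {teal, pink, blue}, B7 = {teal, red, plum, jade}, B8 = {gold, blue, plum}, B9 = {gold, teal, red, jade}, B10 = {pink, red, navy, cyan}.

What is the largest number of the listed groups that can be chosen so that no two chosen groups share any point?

3

B1, B4, B9 are pairwise disjoint (B1={pink,blue,cyan}; B4={lime,navy}; B9={gold,teal,red,jade}).
Every remaining group overlaps one of these, and no 4 of the listed groups are pairwise disjoint, so 3 is the maximum.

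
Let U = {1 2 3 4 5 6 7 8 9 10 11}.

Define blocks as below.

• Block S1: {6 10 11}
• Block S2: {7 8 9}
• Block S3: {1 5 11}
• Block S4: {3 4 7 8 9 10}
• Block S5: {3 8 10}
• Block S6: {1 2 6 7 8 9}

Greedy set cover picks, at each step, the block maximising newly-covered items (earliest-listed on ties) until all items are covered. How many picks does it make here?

3

Greedy: pick S4 (covers 6 new) → pick S3 (covers 3 new) → pick S6 (covers 2 new). Total picks: 3.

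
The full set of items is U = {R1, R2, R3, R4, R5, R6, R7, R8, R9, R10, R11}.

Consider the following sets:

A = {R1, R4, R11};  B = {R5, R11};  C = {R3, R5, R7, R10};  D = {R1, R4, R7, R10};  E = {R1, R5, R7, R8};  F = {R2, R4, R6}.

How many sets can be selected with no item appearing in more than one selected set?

C, F are pairwise disjoint (C={R3,R5,R7,R10}; F={R2,R4,R6}).
Every remaining set overlaps one of these, and no 3 of the listed sets are pairwise disjoint, so 2 is the maximum.

2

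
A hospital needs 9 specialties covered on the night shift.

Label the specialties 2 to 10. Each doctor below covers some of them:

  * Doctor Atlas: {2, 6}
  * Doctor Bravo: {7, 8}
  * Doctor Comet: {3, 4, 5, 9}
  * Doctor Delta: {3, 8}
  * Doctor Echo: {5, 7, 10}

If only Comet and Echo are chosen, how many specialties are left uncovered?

Union of Comet, Echo = {3, 4, 5, 7, 9, 10}.
Not covered: 2, 6, 8 — 3 specialties.

3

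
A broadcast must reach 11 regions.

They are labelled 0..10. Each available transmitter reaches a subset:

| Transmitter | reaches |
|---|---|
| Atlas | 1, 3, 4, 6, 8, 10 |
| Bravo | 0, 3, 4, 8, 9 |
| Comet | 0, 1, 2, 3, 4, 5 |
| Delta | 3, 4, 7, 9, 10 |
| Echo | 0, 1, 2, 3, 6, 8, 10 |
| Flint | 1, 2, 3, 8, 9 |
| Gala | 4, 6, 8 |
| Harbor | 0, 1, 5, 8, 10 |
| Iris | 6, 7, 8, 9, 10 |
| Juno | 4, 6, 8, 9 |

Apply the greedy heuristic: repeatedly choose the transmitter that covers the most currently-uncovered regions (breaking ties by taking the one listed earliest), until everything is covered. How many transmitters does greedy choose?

Greedy: pick Echo (covers 7 new) → pick Delta (covers 3 new) → pick Comet (covers 1 new). Total picks: 3.
(The true minimum cover uses only 2 transmitters, so greedy is not optimal here.)

3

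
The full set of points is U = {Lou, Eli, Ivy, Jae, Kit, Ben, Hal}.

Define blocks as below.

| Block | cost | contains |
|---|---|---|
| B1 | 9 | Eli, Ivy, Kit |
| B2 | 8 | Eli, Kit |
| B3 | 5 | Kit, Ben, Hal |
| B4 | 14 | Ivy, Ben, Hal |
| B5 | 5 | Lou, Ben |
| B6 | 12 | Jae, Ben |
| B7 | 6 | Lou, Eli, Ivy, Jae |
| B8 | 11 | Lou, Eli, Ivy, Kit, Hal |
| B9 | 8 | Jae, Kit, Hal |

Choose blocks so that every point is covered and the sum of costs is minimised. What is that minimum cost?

B3, B7 together cover every point (B3 ∪ B7 = {Lou, Eli, Ivy, Jae, Kit, Ben, Hal}); total cost 5 + 6 = 11.
No covering selection has total cost below 11.

11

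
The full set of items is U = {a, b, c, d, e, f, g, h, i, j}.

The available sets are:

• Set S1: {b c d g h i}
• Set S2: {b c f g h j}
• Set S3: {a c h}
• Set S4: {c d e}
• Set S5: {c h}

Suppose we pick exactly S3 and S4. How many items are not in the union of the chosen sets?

Union of S3, S4 = {a, c, d, e, h}.
Not covered: b, f, g, i, j — 5 items.

5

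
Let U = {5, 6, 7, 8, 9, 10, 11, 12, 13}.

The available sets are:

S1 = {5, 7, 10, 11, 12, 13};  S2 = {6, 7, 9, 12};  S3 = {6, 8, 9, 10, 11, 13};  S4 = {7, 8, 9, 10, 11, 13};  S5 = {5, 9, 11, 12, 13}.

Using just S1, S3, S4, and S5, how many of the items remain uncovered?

0

Union of S1, S3, S4, S5 = {5, 6, 7, 8, 9, 10, 11, 12, 13} — that's every item, so 0 are uncovered.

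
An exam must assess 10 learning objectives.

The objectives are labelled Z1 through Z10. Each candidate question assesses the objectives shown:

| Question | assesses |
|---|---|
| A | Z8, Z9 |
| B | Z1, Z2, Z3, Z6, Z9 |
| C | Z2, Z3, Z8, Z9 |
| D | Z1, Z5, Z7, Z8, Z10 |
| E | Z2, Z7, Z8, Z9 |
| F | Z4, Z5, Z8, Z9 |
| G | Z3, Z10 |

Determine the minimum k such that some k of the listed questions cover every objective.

B and D and F together: B ∪ D ∪ F = {Z1, Z2, Z3, Z4, Z5, Z6, Z7, Z8, Z9, Z10} — every objective is covered.
Only F contains Z4, so F is forced; the remaining 6 objectives need at least 2 more questions (each remaining question adds at most 4) — so at least 3 questions are needed, and 3 is optimal.

3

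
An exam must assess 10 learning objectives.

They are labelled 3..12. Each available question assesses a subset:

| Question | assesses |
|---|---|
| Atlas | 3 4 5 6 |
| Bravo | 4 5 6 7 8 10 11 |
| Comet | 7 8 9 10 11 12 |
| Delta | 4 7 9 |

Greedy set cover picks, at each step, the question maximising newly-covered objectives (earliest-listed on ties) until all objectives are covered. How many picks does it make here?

3

Greedy: pick Bravo (covers 7 new) → pick Comet (covers 2 new) → pick Atlas (covers 1 new). Total picks: 3.
(The true minimum cover uses only 2 questions, so greedy is not optimal here.)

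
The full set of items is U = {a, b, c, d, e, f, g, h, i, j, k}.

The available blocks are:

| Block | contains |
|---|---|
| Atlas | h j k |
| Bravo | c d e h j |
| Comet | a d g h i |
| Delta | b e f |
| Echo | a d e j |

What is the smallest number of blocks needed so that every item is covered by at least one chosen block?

4

Take {Atlas, Bravo, Comet, Delta}. Their union is {a, b, c, d, e, f, g, h, i, j, k}, which is all 11 items.
No 3 of the 5 blocks cover everything (all 10 combinations miss at least one item), so 4 is optimal.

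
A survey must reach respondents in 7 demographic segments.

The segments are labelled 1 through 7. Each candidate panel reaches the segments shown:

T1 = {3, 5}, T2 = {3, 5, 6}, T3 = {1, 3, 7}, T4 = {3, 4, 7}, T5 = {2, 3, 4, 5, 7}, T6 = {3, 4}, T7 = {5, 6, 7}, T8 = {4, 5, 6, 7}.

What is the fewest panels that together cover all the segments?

3

T2 and T3 and T5 together: T2 ∪ T3 ∪ T5 = {1, 2, 3, 4, 5, 6, 7} — every segment is covered.
Only T3 contains 1, so T3 is forced; the remaining 4 segments need at least 2 more panels (each remaining panel adds at most 3) — so at least 3 panels are needed, and 3 is optimal.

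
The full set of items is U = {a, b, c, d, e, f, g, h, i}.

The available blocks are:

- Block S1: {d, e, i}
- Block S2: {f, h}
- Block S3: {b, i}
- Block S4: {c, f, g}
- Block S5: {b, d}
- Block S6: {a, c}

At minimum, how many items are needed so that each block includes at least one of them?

4

The 4 items {b, c, e, h} hit every block.
No choice of 3 items meets every block, so 4 is the minimum.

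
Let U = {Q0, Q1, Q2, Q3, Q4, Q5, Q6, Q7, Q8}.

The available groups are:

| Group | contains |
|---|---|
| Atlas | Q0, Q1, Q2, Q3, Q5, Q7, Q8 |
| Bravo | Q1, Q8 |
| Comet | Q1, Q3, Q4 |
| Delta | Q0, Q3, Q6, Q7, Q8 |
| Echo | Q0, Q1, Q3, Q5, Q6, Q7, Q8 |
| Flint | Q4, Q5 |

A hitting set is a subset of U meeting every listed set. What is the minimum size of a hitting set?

2

Take H = {Q4, Q8}. Each listed group contains at least one of these, so H is a hitting set of size 2.
The groups Bravo, Flint are pairwise disjoint, so any hitting set needs a separate element for each — at least 2. Hence 2 is optimal.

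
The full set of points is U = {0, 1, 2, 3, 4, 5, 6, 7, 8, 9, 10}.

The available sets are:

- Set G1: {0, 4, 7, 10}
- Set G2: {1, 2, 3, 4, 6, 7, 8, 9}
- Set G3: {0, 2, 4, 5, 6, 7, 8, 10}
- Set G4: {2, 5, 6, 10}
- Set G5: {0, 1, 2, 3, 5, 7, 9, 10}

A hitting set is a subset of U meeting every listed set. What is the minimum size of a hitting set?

The 2 points {9, 10} hit every set.
No single point lies in every set, so at least 2 are needed and 2 is optimal.

2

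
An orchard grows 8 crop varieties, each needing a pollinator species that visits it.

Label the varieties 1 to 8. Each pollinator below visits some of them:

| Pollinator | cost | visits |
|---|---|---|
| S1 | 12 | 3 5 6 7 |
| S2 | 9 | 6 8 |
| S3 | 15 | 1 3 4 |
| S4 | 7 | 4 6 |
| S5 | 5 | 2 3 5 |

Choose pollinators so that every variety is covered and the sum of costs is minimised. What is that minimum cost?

S1, S2, S3, S5 together cover every variety (S1 ∪ S2 ∪ S3 ∪ S5 = {1, 2, 3, 4, 5, 6, 7, 8}); total cost 12 + 9 + 15 + 5 = 41.
The greedy pick S5, S4, S2, S1, S3 costs 48; no covering selection beats 41.

41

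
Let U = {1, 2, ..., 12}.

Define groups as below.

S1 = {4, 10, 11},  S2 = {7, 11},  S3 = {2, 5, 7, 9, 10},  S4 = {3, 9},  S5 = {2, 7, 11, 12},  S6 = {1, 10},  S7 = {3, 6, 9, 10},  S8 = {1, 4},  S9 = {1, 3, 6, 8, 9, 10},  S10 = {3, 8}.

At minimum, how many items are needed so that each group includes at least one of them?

4

The 4 items {1, 3, 10, 11} hit every group.
No choice of 3 items meets every group, so 4 is the minimum.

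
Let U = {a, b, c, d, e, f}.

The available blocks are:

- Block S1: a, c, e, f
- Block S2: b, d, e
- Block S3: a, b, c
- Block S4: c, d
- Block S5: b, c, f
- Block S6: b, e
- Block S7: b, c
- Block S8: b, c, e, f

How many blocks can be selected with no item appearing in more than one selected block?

2

S4, S6 are pairwise disjoint (S4={c,d}; S6={b,e}).
Every remaining block overlaps one of these, and no 3 of the listed blocks are pairwise disjoint, so 2 is the maximum.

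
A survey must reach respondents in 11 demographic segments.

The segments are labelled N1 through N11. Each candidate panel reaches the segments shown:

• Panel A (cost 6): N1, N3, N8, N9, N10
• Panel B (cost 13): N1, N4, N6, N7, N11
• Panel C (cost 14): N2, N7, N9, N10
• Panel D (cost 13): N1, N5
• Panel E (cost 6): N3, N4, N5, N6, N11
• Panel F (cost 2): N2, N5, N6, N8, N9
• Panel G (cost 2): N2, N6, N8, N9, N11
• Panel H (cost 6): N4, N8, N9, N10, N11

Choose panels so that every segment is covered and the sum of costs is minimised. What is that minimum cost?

21

A, B, F together cover every segment (A ∪ B ∪ F = {N1, N2, N3, N4, N5, N6, N7, N8, N9, N10, N11}); total cost 6 + 13 + 2 = 21.
The greedy pick F, A, G, E, B costs 29; no covering selection beats 21.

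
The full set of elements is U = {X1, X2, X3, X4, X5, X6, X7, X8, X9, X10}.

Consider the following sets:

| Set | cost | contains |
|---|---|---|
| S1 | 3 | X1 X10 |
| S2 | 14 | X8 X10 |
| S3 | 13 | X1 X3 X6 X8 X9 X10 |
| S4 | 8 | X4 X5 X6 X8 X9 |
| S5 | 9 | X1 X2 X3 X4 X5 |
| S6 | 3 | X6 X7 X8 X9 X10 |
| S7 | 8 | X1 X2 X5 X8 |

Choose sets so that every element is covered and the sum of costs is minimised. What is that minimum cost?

S5, S6 together cover every element (S5 ∪ S6 = {X1, X2, X3, X4, X5, X6, X7, X8, X9, X10}); total cost 9 + 3 = 12.
No covering selection has total cost below 12.

12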